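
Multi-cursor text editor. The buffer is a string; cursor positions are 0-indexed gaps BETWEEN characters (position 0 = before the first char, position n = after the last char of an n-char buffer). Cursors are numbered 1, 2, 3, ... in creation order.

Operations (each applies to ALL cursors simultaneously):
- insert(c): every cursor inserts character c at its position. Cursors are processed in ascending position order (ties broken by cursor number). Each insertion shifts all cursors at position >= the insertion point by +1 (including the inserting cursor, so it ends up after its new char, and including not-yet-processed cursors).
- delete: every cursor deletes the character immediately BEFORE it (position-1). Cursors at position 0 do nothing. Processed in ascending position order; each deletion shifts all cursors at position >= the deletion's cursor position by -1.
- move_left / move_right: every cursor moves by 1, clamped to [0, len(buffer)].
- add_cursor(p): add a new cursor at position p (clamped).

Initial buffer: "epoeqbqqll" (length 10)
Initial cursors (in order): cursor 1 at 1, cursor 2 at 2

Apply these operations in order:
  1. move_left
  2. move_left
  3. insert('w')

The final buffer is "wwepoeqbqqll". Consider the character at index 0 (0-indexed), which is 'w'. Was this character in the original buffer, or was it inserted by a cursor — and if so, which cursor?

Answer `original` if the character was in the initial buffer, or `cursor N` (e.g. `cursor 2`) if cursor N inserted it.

Answer: cursor 1

Derivation:
After op 1 (move_left): buffer="epoeqbqqll" (len 10), cursors c1@0 c2@1, authorship ..........
After op 2 (move_left): buffer="epoeqbqqll" (len 10), cursors c1@0 c2@0, authorship ..........
After op 3 (insert('w')): buffer="wwepoeqbqqll" (len 12), cursors c1@2 c2@2, authorship 12..........
Authorship (.=original, N=cursor N): 1 2 . . . . . . . . . .
Index 0: author = 1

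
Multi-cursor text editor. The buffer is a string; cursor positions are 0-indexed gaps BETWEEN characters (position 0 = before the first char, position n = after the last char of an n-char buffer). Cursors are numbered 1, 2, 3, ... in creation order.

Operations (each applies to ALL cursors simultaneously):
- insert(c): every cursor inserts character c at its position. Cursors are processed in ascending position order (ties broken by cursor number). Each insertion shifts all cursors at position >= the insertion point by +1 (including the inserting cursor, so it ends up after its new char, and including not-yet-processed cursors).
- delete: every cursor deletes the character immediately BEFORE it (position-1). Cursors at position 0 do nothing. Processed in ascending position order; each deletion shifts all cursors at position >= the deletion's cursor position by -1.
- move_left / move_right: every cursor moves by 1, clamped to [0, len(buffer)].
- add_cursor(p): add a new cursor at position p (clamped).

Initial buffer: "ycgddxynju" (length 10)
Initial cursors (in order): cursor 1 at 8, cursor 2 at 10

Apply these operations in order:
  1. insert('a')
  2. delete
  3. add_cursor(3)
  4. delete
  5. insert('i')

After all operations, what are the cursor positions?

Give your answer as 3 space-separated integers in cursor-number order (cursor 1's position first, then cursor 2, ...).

Answer: 8 10 3

Derivation:
After op 1 (insert('a')): buffer="ycgddxynajua" (len 12), cursors c1@9 c2@12, authorship ........1..2
After op 2 (delete): buffer="ycgddxynju" (len 10), cursors c1@8 c2@10, authorship ..........
After op 3 (add_cursor(3)): buffer="ycgddxynju" (len 10), cursors c3@3 c1@8 c2@10, authorship ..........
After op 4 (delete): buffer="ycddxyj" (len 7), cursors c3@2 c1@6 c2@7, authorship .......
After op 5 (insert('i')): buffer="yciddxyiji" (len 10), cursors c3@3 c1@8 c2@10, authorship ..3....1.2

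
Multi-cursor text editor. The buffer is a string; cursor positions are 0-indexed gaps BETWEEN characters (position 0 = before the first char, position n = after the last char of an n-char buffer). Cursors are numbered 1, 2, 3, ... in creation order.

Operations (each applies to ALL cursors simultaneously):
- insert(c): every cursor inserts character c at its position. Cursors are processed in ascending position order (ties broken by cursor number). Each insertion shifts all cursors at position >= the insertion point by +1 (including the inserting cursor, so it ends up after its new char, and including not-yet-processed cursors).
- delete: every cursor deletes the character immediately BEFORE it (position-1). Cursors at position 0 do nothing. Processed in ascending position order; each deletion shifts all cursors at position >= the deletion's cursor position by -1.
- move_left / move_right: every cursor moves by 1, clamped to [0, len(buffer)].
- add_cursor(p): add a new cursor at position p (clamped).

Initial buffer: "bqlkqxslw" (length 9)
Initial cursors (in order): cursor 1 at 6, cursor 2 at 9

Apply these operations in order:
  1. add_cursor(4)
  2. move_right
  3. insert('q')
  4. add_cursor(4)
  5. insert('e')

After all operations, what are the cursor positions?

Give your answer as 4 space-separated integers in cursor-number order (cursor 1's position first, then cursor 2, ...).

After op 1 (add_cursor(4)): buffer="bqlkqxslw" (len 9), cursors c3@4 c1@6 c2@9, authorship .........
After op 2 (move_right): buffer="bqlkqxslw" (len 9), cursors c3@5 c1@7 c2@9, authorship .........
After op 3 (insert('q')): buffer="bqlkqqxsqlwq" (len 12), cursors c3@6 c1@9 c2@12, authorship .....3..1..2
After op 4 (add_cursor(4)): buffer="bqlkqqxsqlwq" (len 12), cursors c4@4 c3@6 c1@9 c2@12, authorship .....3..1..2
After op 5 (insert('e')): buffer="bqlkeqqexsqelwqe" (len 16), cursors c4@5 c3@8 c1@12 c2@16, authorship ....4.33..11..22

Answer: 12 16 8 5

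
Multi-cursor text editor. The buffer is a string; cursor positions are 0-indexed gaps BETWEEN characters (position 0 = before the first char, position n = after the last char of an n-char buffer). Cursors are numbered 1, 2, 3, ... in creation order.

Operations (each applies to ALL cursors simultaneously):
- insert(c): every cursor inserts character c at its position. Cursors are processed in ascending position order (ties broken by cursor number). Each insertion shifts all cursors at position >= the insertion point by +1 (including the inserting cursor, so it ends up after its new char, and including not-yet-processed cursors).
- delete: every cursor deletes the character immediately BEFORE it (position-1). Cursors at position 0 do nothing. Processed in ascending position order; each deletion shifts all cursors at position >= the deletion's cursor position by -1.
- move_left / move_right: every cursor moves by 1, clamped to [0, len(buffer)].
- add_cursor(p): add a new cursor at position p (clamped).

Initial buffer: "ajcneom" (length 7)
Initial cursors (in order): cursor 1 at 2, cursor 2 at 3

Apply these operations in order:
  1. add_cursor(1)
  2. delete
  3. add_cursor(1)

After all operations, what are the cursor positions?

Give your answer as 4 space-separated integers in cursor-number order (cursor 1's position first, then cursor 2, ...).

After op 1 (add_cursor(1)): buffer="ajcneom" (len 7), cursors c3@1 c1@2 c2@3, authorship .......
After op 2 (delete): buffer="neom" (len 4), cursors c1@0 c2@0 c3@0, authorship ....
After op 3 (add_cursor(1)): buffer="neom" (len 4), cursors c1@0 c2@0 c3@0 c4@1, authorship ....

Answer: 0 0 0 1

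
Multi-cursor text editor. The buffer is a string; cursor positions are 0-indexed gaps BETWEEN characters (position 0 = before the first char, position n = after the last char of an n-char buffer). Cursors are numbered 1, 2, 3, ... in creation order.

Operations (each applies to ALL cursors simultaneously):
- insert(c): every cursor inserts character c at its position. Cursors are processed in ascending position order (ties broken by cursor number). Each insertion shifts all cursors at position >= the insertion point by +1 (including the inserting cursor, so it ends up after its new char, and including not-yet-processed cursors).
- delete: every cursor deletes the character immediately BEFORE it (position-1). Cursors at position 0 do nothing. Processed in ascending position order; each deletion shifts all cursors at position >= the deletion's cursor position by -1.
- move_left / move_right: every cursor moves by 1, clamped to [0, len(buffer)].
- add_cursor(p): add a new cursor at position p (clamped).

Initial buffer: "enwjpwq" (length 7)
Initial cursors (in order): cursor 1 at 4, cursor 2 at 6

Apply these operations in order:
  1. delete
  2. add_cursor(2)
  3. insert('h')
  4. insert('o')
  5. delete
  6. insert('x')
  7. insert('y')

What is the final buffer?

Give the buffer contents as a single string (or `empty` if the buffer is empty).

After op 1 (delete): buffer="enwpq" (len 5), cursors c1@3 c2@4, authorship .....
After op 2 (add_cursor(2)): buffer="enwpq" (len 5), cursors c3@2 c1@3 c2@4, authorship .....
After op 3 (insert('h')): buffer="enhwhphq" (len 8), cursors c3@3 c1@5 c2@7, authorship ..3.1.2.
After op 4 (insert('o')): buffer="enhowhophoq" (len 11), cursors c3@4 c1@7 c2@10, authorship ..33.11.22.
After op 5 (delete): buffer="enhwhphq" (len 8), cursors c3@3 c1@5 c2@7, authorship ..3.1.2.
After op 6 (insert('x')): buffer="enhxwhxphxq" (len 11), cursors c3@4 c1@7 c2@10, authorship ..33.11.22.
After op 7 (insert('y')): buffer="enhxywhxyphxyq" (len 14), cursors c3@5 c1@9 c2@13, authorship ..333.111.222.

Answer: enhxywhxyphxyq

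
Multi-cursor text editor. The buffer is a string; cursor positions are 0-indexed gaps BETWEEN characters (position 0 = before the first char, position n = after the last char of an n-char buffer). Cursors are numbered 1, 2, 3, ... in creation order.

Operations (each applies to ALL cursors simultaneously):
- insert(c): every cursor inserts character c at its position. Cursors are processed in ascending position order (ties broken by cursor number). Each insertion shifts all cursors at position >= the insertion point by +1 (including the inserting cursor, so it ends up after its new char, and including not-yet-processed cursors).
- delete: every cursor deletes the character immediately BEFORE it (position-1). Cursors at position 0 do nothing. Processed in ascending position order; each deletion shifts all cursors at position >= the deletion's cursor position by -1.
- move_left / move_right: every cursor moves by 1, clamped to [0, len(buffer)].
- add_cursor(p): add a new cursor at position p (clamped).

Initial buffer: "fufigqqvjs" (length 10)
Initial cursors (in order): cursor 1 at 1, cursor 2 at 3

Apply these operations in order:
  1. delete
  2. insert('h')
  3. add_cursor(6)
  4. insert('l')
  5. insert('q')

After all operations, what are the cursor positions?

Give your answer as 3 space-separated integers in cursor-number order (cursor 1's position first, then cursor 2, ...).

After op 1 (delete): buffer="uigqqvjs" (len 8), cursors c1@0 c2@1, authorship ........
After op 2 (insert('h')): buffer="huhigqqvjs" (len 10), cursors c1@1 c2@3, authorship 1.2.......
After op 3 (add_cursor(6)): buffer="huhigqqvjs" (len 10), cursors c1@1 c2@3 c3@6, authorship 1.2.......
After op 4 (insert('l')): buffer="hluhligqlqvjs" (len 13), cursors c1@2 c2@5 c3@9, authorship 11.22...3....
After op 5 (insert('q')): buffer="hlquhlqigqlqqvjs" (len 16), cursors c1@3 c2@7 c3@12, authorship 111.222...33....

Answer: 3 7 12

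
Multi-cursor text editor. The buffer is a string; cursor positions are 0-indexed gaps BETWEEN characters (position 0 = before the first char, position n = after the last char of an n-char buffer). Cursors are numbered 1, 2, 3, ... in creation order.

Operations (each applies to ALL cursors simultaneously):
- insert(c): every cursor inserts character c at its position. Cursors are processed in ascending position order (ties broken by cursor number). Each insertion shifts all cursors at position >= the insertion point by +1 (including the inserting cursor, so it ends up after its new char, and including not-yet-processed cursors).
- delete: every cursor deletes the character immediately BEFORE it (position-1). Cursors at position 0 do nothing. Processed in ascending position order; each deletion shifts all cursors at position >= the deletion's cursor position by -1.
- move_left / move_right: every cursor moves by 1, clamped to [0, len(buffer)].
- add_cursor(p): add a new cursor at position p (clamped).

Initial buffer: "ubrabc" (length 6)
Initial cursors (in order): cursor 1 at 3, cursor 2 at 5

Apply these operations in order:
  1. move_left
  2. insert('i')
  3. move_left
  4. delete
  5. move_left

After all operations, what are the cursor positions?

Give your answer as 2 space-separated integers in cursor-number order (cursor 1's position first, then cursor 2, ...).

Answer: 0 2

Derivation:
After op 1 (move_left): buffer="ubrabc" (len 6), cursors c1@2 c2@4, authorship ......
After op 2 (insert('i')): buffer="ubiraibc" (len 8), cursors c1@3 c2@6, authorship ..1..2..
After op 3 (move_left): buffer="ubiraibc" (len 8), cursors c1@2 c2@5, authorship ..1..2..
After op 4 (delete): buffer="uiribc" (len 6), cursors c1@1 c2@3, authorship .1.2..
After op 5 (move_left): buffer="uiribc" (len 6), cursors c1@0 c2@2, authorship .1.2..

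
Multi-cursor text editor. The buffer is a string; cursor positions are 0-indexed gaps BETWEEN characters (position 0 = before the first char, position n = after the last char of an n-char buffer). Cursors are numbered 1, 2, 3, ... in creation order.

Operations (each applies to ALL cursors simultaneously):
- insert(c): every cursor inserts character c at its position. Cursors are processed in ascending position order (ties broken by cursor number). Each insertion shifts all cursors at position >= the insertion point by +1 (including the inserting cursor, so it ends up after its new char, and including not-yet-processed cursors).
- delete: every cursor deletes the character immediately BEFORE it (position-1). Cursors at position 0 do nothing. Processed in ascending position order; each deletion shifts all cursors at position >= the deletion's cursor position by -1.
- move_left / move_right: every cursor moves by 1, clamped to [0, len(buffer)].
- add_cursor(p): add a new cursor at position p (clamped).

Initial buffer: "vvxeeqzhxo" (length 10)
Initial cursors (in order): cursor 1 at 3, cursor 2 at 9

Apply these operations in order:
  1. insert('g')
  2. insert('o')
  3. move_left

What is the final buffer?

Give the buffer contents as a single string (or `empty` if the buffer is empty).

Answer: vvxgoeeqzhxgoo

Derivation:
After op 1 (insert('g')): buffer="vvxgeeqzhxgo" (len 12), cursors c1@4 c2@11, authorship ...1......2.
After op 2 (insert('o')): buffer="vvxgoeeqzhxgoo" (len 14), cursors c1@5 c2@13, authorship ...11......22.
After op 3 (move_left): buffer="vvxgoeeqzhxgoo" (len 14), cursors c1@4 c2@12, authorship ...11......22.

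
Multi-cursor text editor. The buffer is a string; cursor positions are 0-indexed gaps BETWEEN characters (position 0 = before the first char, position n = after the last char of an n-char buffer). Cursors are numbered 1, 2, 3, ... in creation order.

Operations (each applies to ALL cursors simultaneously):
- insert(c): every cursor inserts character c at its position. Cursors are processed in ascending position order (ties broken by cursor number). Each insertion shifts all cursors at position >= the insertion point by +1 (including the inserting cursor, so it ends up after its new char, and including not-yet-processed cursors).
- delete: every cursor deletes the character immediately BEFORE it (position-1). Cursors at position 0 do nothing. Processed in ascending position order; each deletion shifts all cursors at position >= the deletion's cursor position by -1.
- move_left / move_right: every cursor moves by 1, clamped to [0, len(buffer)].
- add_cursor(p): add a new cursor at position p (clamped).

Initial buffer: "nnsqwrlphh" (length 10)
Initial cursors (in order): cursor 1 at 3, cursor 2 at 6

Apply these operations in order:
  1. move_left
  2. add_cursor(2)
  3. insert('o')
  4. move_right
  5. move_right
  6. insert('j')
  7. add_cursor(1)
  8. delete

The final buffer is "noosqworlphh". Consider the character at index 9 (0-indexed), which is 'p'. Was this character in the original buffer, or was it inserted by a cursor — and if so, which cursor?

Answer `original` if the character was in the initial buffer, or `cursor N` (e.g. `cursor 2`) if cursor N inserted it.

Answer: original

Derivation:
After op 1 (move_left): buffer="nnsqwrlphh" (len 10), cursors c1@2 c2@5, authorship ..........
After op 2 (add_cursor(2)): buffer="nnsqwrlphh" (len 10), cursors c1@2 c3@2 c2@5, authorship ..........
After op 3 (insert('o')): buffer="nnoosqworlphh" (len 13), cursors c1@4 c3@4 c2@8, authorship ..13...2.....
After op 4 (move_right): buffer="nnoosqworlphh" (len 13), cursors c1@5 c3@5 c2@9, authorship ..13...2.....
After op 5 (move_right): buffer="nnoosqworlphh" (len 13), cursors c1@6 c3@6 c2@10, authorship ..13...2.....
After op 6 (insert('j')): buffer="nnoosqjjworljphh" (len 16), cursors c1@8 c3@8 c2@13, authorship ..13..13.2..2...
After op 7 (add_cursor(1)): buffer="nnoosqjjworljphh" (len 16), cursors c4@1 c1@8 c3@8 c2@13, authorship ..13..13.2..2...
After op 8 (delete): buffer="noosqworlphh" (len 12), cursors c4@0 c1@5 c3@5 c2@9, authorship .13...2.....
Authorship (.=original, N=cursor N): . 1 3 . . . 2 . . . . .
Index 9: author = original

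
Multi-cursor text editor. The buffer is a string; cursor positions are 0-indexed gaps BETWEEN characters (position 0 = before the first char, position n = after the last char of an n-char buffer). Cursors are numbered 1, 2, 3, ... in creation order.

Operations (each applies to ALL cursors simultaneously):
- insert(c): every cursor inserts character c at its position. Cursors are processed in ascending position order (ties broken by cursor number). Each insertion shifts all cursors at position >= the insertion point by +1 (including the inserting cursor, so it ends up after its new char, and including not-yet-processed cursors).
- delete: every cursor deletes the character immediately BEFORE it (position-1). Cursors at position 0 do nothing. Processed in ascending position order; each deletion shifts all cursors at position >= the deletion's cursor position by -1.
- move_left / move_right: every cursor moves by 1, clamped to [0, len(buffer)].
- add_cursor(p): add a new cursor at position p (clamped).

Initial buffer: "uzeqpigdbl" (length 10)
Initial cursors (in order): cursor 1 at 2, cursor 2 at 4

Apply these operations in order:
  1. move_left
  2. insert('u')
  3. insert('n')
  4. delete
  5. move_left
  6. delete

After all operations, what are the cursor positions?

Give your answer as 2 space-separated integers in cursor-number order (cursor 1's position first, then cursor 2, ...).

After op 1 (move_left): buffer="uzeqpigdbl" (len 10), cursors c1@1 c2@3, authorship ..........
After op 2 (insert('u')): buffer="uuzeuqpigdbl" (len 12), cursors c1@2 c2@5, authorship .1..2.......
After op 3 (insert('n')): buffer="uunzeunqpigdbl" (len 14), cursors c1@3 c2@7, authorship .11..22.......
After op 4 (delete): buffer="uuzeuqpigdbl" (len 12), cursors c1@2 c2@5, authorship .1..2.......
After op 5 (move_left): buffer="uuzeuqpigdbl" (len 12), cursors c1@1 c2@4, authorship .1..2.......
After op 6 (delete): buffer="uzuqpigdbl" (len 10), cursors c1@0 c2@2, authorship 1.2.......

Answer: 0 2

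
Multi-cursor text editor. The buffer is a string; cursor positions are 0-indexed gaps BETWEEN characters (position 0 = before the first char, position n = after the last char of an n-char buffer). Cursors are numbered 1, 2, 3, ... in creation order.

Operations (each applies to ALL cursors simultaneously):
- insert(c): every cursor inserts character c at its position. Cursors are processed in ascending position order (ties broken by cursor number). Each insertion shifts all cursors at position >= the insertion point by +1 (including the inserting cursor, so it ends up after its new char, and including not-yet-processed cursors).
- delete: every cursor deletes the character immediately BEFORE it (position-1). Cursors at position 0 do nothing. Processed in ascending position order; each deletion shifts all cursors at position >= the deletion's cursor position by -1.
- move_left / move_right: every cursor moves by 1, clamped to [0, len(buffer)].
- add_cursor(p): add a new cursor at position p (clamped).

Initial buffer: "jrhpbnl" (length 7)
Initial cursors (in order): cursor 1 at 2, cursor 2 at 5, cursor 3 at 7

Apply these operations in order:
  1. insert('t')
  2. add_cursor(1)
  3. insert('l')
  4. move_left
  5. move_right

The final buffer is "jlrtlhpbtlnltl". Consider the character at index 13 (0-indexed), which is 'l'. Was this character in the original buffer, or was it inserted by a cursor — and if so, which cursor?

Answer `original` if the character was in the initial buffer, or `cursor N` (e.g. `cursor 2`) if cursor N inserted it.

Answer: cursor 3

Derivation:
After op 1 (insert('t')): buffer="jrthpbtnlt" (len 10), cursors c1@3 c2@7 c3@10, authorship ..1...2..3
After op 2 (add_cursor(1)): buffer="jrthpbtnlt" (len 10), cursors c4@1 c1@3 c2@7 c3@10, authorship ..1...2..3
After op 3 (insert('l')): buffer="jlrtlhpbtlnltl" (len 14), cursors c4@2 c1@5 c2@10 c3@14, authorship .4.11...22..33
After op 4 (move_left): buffer="jlrtlhpbtlnltl" (len 14), cursors c4@1 c1@4 c2@9 c3@13, authorship .4.11...22..33
After op 5 (move_right): buffer="jlrtlhpbtlnltl" (len 14), cursors c4@2 c1@5 c2@10 c3@14, authorship .4.11...22..33
Authorship (.=original, N=cursor N): . 4 . 1 1 . . . 2 2 . . 3 3
Index 13: author = 3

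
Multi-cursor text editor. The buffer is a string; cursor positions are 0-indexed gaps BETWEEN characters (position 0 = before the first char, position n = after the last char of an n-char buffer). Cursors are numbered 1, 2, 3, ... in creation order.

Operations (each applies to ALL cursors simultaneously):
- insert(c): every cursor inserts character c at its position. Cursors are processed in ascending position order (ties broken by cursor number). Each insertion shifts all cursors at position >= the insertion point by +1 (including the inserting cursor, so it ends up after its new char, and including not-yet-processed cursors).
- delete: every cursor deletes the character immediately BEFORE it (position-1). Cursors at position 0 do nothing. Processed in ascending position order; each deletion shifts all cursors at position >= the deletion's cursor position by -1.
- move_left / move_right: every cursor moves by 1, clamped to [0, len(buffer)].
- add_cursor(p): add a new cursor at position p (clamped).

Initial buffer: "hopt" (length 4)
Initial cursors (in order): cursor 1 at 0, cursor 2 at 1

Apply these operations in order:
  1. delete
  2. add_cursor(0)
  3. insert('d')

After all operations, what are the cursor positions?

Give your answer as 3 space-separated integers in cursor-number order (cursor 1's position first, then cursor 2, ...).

Answer: 3 3 3

Derivation:
After op 1 (delete): buffer="opt" (len 3), cursors c1@0 c2@0, authorship ...
After op 2 (add_cursor(0)): buffer="opt" (len 3), cursors c1@0 c2@0 c3@0, authorship ...
After op 3 (insert('d')): buffer="dddopt" (len 6), cursors c1@3 c2@3 c3@3, authorship 123...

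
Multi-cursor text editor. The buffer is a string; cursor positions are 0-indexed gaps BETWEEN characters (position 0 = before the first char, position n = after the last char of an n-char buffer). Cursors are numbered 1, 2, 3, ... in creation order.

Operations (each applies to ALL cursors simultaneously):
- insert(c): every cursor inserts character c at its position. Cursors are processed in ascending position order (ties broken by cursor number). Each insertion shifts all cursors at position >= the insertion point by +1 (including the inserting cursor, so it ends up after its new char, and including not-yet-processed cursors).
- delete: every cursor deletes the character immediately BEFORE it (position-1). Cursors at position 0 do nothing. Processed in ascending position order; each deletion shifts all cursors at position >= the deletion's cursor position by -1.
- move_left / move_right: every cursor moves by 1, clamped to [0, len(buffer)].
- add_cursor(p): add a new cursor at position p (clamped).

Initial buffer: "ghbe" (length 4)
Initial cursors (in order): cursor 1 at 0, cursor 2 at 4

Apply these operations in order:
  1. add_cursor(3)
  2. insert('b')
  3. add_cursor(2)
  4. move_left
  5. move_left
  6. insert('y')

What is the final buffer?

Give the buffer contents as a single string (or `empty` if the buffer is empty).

Answer: yybghybbyeb

Derivation:
After op 1 (add_cursor(3)): buffer="ghbe" (len 4), cursors c1@0 c3@3 c2@4, authorship ....
After op 2 (insert('b')): buffer="bghbbeb" (len 7), cursors c1@1 c3@5 c2@7, authorship 1...3.2
After op 3 (add_cursor(2)): buffer="bghbbeb" (len 7), cursors c1@1 c4@2 c3@5 c2@7, authorship 1...3.2
After op 4 (move_left): buffer="bghbbeb" (len 7), cursors c1@0 c4@1 c3@4 c2@6, authorship 1...3.2
After op 5 (move_left): buffer="bghbbeb" (len 7), cursors c1@0 c4@0 c3@3 c2@5, authorship 1...3.2
After op 6 (insert('y')): buffer="yybghybbyeb" (len 11), cursors c1@2 c4@2 c3@6 c2@9, authorship 141..3.32.2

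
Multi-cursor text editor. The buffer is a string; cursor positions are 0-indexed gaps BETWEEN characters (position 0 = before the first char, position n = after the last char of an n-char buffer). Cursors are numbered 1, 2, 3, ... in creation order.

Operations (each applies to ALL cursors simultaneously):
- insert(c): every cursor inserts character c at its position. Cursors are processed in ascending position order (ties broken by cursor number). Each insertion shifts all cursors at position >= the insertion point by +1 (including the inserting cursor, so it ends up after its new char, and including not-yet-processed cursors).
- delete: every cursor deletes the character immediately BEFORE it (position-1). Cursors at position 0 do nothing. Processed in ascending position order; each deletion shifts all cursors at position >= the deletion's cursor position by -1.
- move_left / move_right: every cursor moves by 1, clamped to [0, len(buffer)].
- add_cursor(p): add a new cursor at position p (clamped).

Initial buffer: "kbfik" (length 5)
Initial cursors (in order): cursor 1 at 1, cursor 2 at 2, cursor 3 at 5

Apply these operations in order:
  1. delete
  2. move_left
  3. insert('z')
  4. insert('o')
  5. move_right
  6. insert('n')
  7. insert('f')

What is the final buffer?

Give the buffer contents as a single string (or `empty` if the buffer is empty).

Answer: zzoofnnffzoinf

Derivation:
After op 1 (delete): buffer="fi" (len 2), cursors c1@0 c2@0 c3@2, authorship ..
After op 2 (move_left): buffer="fi" (len 2), cursors c1@0 c2@0 c3@1, authorship ..
After op 3 (insert('z')): buffer="zzfzi" (len 5), cursors c1@2 c2@2 c3@4, authorship 12.3.
After op 4 (insert('o')): buffer="zzoofzoi" (len 8), cursors c1@4 c2@4 c3@7, authorship 1212.33.
After op 5 (move_right): buffer="zzoofzoi" (len 8), cursors c1@5 c2@5 c3@8, authorship 1212.33.
After op 6 (insert('n')): buffer="zzoofnnzoin" (len 11), cursors c1@7 c2@7 c3@11, authorship 1212.1233.3
After op 7 (insert('f')): buffer="zzoofnnffzoinf" (len 14), cursors c1@9 c2@9 c3@14, authorship 1212.121233.33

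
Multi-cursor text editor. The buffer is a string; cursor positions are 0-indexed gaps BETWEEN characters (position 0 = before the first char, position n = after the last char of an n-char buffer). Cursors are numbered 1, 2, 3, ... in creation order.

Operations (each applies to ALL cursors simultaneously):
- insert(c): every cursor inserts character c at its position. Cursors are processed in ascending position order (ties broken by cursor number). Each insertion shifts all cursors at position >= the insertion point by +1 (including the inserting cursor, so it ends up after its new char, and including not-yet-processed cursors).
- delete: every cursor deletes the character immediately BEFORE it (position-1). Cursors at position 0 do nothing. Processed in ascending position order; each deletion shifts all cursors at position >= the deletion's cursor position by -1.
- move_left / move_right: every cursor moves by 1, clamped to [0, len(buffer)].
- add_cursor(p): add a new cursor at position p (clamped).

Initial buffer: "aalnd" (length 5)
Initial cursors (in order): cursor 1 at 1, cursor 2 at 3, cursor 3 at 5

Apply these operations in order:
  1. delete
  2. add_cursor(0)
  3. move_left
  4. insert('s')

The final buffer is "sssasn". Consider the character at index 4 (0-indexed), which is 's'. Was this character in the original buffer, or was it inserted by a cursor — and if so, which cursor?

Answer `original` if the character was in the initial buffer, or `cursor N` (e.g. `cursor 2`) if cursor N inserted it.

After op 1 (delete): buffer="an" (len 2), cursors c1@0 c2@1 c3@2, authorship ..
After op 2 (add_cursor(0)): buffer="an" (len 2), cursors c1@0 c4@0 c2@1 c3@2, authorship ..
After op 3 (move_left): buffer="an" (len 2), cursors c1@0 c2@0 c4@0 c3@1, authorship ..
After op 4 (insert('s')): buffer="sssasn" (len 6), cursors c1@3 c2@3 c4@3 c3@5, authorship 124.3.
Authorship (.=original, N=cursor N): 1 2 4 . 3 .
Index 4: author = 3

Answer: cursor 3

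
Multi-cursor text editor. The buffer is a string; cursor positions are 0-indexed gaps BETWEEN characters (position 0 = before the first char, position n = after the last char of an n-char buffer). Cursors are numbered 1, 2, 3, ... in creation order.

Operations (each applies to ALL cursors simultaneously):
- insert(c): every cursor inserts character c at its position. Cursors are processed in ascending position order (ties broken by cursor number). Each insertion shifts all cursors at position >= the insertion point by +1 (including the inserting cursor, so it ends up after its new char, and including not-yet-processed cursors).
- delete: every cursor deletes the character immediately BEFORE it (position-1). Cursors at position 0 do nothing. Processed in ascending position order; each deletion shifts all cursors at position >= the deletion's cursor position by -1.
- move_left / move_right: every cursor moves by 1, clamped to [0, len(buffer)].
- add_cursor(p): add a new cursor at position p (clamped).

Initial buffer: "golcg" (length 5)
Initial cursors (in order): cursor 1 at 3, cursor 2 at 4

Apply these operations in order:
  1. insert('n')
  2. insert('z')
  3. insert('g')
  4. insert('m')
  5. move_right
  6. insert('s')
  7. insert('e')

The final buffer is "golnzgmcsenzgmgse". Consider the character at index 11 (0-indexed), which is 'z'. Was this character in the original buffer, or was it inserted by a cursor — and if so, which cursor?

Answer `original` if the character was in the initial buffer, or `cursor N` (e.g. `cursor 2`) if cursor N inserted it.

After op 1 (insert('n')): buffer="golncng" (len 7), cursors c1@4 c2@6, authorship ...1.2.
After op 2 (insert('z')): buffer="golnzcnzg" (len 9), cursors c1@5 c2@8, authorship ...11.22.
After op 3 (insert('g')): buffer="golnzgcnzgg" (len 11), cursors c1@6 c2@10, authorship ...111.222.
After op 4 (insert('m')): buffer="golnzgmcnzgmg" (len 13), cursors c1@7 c2@12, authorship ...1111.2222.
After op 5 (move_right): buffer="golnzgmcnzgmg" (len 13), cursors c1@8 c2@13, authorship ...1111.2222.
After op 6 (insert('s')): buffer="golnzgmcsnzgmgs" (len 15), cursors c1@9 c2@15, authorship ...1111.12222.2
After op 7 (insert('e')): buffer="golnzgmcsenzgmgse" (len 17), cursors c1@10 c2@17, authorship ...1111.112222.22
Authorship (.=original, N=cursor N): . . . 1 1 1 1 . 1 1 2 2 2 2 . 2 2
Index 11: author = 2

Answer: cursor 2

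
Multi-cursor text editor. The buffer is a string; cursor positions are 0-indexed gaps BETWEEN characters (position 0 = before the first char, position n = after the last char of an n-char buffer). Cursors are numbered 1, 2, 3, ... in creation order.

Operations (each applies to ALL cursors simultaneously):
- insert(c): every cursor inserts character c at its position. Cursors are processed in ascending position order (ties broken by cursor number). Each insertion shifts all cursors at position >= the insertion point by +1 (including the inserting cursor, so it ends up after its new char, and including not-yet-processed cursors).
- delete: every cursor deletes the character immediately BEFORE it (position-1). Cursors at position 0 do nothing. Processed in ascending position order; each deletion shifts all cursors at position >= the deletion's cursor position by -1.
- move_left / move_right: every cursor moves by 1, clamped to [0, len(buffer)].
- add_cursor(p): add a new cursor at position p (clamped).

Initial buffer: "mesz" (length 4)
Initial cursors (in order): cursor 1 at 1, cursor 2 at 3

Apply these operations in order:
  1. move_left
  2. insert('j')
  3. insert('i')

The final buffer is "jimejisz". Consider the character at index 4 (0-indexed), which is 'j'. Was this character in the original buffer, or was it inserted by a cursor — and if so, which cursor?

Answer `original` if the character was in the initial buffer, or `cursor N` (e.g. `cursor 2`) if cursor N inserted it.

After op 1 (move_left): buffer="mesz" (len 4), cursors c1@0 c2@2, authorship ....
After op 2 (insert('j')): buffer="jmejsz" (len 6), cursors c1@1 c2@4, authorship 1..2..
After op 3 (insert('i')): buffer="jimejisz" (len 8), cursors c1@2 c2@6, authorship 11..22..
Authorship (.=original, N=cursor N): 1 1 . . 2 2 . .
Index 4: author = 2

Answer: cursor 2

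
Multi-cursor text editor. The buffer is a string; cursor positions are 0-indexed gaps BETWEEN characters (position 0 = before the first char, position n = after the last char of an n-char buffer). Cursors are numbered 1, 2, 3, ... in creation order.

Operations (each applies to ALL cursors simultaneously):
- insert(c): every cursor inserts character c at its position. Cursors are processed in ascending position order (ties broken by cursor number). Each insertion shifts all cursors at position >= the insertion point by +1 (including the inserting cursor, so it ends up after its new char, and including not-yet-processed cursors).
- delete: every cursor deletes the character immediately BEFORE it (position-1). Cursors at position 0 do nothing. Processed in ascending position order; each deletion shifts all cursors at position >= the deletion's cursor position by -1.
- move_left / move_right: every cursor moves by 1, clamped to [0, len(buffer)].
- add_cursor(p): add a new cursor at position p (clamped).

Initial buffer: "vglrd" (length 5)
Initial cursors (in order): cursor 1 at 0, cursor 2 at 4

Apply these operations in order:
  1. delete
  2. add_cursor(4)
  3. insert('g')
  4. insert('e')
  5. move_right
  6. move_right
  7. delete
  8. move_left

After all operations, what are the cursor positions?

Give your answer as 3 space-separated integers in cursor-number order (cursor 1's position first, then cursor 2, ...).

Answer: 2 6 6

Derivation:
After op 1 (delete): buffer="vgld" (len 4), cursors c1@0 c2@3, authorship ....
After op 2 (add_cursor(4)): buffer="vgld" (len 4), cursors c1@0 c2@3 c3@4, authorship ....
After op 3 (insert('g')): buffer="gvglgdg" (len 7), cursors c1@1 c2@5 c3@7, authorship 1...2.3
After op 4 (insert('e')): buffer="gevglgedge" (len 10), cursors c1@2 c2@7 c3@10, authorship 11...22.33
After op 5 (move_right): buffer="gevglgedge" (len 10), cursors c1@3 c2@8 c3@10, authorship 11...22.33
After op 6 (move_right): buffer="gevglgedge" (len 10), cursors c1@4 c2@9 c3@10, authorship 11...22.33
After op 7 (delete): buffer="gevlged" (len 7), cursors c1@3 c2@7 c3@7, authorship 11..22.
After op 8 (move_left): buffer="gevlged" (len 7), cursors c1@2 c2@6 c3@6, authorship 11..22.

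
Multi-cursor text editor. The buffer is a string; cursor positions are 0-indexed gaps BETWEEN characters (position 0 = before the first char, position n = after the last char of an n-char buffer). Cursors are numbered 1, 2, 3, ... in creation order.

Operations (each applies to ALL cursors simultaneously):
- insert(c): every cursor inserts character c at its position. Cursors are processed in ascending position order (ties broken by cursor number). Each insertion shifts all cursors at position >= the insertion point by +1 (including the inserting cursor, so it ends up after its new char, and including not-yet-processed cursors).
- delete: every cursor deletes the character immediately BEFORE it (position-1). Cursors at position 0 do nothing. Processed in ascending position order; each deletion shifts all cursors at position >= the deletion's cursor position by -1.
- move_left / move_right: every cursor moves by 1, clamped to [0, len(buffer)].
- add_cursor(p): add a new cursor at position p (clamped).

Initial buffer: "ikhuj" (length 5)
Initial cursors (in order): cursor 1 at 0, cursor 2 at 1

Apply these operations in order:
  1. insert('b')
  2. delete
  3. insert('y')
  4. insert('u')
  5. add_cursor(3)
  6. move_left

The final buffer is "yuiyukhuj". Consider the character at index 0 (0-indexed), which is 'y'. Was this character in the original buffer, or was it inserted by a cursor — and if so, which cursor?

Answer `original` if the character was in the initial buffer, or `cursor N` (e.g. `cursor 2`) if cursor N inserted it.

Answer: cursor 1

Derivation:
After op 1 (insert('b')): buffer="bibkhuj" (len 7), cursors c1@1 c2@3, authorship 1.2....
After op 2 (delete): buffer="ikhuj" (len 5), cursors c1@0 c2@1, authorship .....
After op 3 (insert('y')): buffer="yiykhuj" (len 7), cursors c1@1 c2@3, authorship 1.2....
After op 4 (insert('u')): buffer="yuiyukhuj" (len 9), cursors c1@2 c2@5, authorship 11.22....
After op 5 (add_cursor(3)): buffer="yuiyukhuj" (len 9), cursors c1@2 c3@3 c2@5, authorship 11.22....
After op 6 (move_left): buffer="yuiyukhuj" (len 9), cursors c1@1 c3@2 c2@4, authorship 11.22....
Authorship (.=original, N=cursor N): 1 1 . 2 2 . . . .
Index 0: author = 1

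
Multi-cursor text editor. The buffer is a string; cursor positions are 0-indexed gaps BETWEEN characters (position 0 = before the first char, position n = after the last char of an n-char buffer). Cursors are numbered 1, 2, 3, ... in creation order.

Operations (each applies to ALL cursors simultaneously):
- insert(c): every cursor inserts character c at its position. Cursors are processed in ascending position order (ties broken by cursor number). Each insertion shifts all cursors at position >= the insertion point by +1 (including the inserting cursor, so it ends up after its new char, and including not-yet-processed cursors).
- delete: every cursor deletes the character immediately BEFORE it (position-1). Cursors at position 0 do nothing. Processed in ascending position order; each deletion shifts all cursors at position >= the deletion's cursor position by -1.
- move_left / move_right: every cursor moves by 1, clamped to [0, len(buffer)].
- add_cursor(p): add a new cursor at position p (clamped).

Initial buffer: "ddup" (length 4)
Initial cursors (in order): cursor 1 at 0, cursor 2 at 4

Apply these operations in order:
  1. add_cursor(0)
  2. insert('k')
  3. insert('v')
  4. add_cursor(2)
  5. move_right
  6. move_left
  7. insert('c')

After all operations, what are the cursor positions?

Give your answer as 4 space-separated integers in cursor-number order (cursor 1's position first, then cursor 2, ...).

After op 1 (add_cursor(0)): buffer="ddup" (len 4), cursors c1@0 c3@0 c2@4, authorship ....
After op 2 (insert('k')): buffer="kkddupk" (len 7), cursors c1@2 c3@2 c2@7, authorship 13....2
After op 3 (insert('v')): buffer="kkvvddupkv" (len 10), cursors c1@4 c3@4 c2@10, authorship 1313....22
After op 4 (add_cursor(2)): buffer="kkvvddupkv" (len 10), cursors c4@2 c1@4 c3@4 c2@10, authorship 1313....22
After op 5 (move_right): buffer="kkvvddupkv" (len 10), cursors c4@3 c1@5 c3@5 c2@10, authorship 1313....22
After op 6 (move_left): buffer="kkvvddupkv" (len 10), cursors c4@2 c1@4 c3@4 c2@9, authorship 1313....22
After op 7 (insert('c')): buffer="kkcvvccddupkcv" (len 14), cursors c4@3 c1@7 c3@7 c2@13, authorship 1341313....222

Answer: 7 13 7 3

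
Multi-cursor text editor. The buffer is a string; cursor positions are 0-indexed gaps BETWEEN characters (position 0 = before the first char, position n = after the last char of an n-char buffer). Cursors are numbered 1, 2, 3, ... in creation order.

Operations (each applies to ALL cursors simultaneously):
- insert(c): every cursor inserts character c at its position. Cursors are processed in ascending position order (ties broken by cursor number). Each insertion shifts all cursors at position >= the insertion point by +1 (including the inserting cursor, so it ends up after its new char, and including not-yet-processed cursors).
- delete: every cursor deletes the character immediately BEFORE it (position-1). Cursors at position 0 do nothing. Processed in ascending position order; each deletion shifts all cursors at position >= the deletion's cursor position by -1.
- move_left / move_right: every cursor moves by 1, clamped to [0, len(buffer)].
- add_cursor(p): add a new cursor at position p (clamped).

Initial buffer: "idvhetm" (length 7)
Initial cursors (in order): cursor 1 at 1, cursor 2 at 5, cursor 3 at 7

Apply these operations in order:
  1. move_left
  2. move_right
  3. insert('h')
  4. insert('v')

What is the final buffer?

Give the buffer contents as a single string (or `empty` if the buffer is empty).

Answer: ihvdvhehvtmhv

Derivation:
After op 1 (move_left): buffer="idvhetm" (len 7), cursors c1@0 c2@4 c3@6, authorship .......
After op 2 (move_right): buffer="idvhetm" (len 7), cursors c1@1 c2@5 c3@7, authorship .......
After op 3 (insert('h')): buffer="ihdvhehtmh" (len 10), cursors c1@2 c2@7 c3@10, authorship .1....2..3
After op 4 (insert('v')): buffer="ihvdvhehvtmhv" (len 13), cursors c1@3 c2@9 c3@13, authorship .11....22..33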